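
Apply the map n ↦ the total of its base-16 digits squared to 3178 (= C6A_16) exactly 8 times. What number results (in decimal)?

3178 = (12,6,10)_16 → 12² + 6² + 10² = 280
280 = (1,1,8)_16 → 1² + 1² + 8² = 66
66 = (4,2)_16 → 4² + 2² = 20
20 = (1,4)_16 → 1² + 4² = 17
17 = (1,1)_16 → 1² + 1² = 2
2 = (2)_16 → 2² = 4
4 = (4)_16 → 4² = 16
16 = (1,0)_16 → 1² + 0² = 1

1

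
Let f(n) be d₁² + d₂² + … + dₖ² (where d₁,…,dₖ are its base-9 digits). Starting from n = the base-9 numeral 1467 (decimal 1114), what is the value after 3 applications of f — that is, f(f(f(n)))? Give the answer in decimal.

1114 = (1,4,6,7)_9 → 1² + 4² + 6² + 7² = 1 + 16 + 36 + 49 = 102
102 = (1,2,3)_9 → 1² + 2² + 3² = 1 + 4 + 9 = 14
14 = (1,5)_9 → 1² + 5² = 1 + 25 = 26

26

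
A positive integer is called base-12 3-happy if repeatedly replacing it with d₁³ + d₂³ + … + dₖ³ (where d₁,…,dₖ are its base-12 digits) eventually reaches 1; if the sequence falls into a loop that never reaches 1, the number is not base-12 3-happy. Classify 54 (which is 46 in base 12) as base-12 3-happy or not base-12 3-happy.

base-12 3-happy

54 = (4,6)_12 → 280
280 = (1,11,4)_12 → 1396
1396 = (9,8,4)_12 → 1305
1305 = (9,0,9)_12 → 1458
1458 = (10,1,6)_12 → 1217
1217 = (8,5,5)_12 → 762
762 = (5,3,6)_12 → 368
368 = (2,6,8)_12 → 736
736 = (5,1,4)_12 → 190
190 = (1,3,10)_12 → 1028
1028 = (7,1,8)_12 → 856
856 = (5,11,4)_12 → 1520
1520 = (10,6,8)_12 → 1728
1728 = (1,0,0,0)_12 → 1  — reached 1.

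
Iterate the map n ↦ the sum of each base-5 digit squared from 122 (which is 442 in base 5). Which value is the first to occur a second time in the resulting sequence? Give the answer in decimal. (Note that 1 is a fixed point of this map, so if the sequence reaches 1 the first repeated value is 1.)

122 = (4,4,2)_5 → 4² + 4² + 2² = 16 + 16 + 4 = 36
36 = (1,2,1)_5 → 1² + 2² + 1² = 1 + 4 + 1 = 6
6 = (1,1)_5 → 1² + 1² = 1 + 1 = 2
2 = (2)_5 → 2² = 4
4 = (4)_5 → 4² = 16
16 = (3,1)_5 → 3² + 1² = 9 + 1 = 10
10 = (2,0)_5 → 2² + 0² = 4 + 0 = 4  — 4 already appeared earlier.

4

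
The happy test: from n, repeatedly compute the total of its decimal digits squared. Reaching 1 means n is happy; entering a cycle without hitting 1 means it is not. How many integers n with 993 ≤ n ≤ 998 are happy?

1

993: 993 → 171 → 51 → 26 → 40 → 16 → 37 → 58 → 89 → 145 → 42 → 20 → 4 → 16  (repeats 16)
994: 994 → 178 → 114 → 18 → 65 → 61 → 37 → 58 → 89 → 145 → 42 → 20 → 4 → 16 → 37  (repeats 37)
995: 995 → 187 → 114 → 18 → 65 → 61 → 37 → 58 → 89 → 145 → 42 → 20 → 4 → 16 → 37  (repeats 37)
996: 996 → 198 → 146 → 53 → 34 → 25 → 29 → 85 → 89 → 145 → 42 → 20 → 4 → 16 → 37 → 58 → 89  (repeats 89)
997: 997 → 211 → 6 → 36 → 45 → 41 → 17 → 50 → 25 → 29 → 85 → 89 → 145 → 42 → 20 → 4 → 16 → 37 → 58 → 89  (repeats 89)
998: 998 → 226 → 44 → 32 → 13 → 10 → 1  (reaches 1)
happy: 998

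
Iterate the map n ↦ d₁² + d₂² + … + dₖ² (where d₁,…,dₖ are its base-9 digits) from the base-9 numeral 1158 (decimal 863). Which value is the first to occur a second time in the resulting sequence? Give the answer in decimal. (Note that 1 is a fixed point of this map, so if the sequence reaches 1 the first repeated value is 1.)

863 = (1,1,5,8)_9 → 1² + 1² + 5² + 8² = 1 + 1 + 25 + 64 = 91
91 = (1,1,1)_9 → 1² + 1² + 1² = 1 + 1 + 1 = 3
3 = (3)_9 → 3² = 9
9 = (1,0)_9 → 1² + 0² = 1 + 0 = 1  — reached the fixed point 1.
1 → 1, so 1 is the first repeated value.

1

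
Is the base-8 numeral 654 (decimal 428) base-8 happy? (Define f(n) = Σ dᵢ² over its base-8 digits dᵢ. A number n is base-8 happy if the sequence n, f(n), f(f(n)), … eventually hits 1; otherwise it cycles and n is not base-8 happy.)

base-8 happy

428 = (6,5,4)_8 → 6² + 5² + 4² = 36 + 25 + 16 = 77
77 = (1,1,5)_8 → 1² + 1² + 5² = 1 + 1 + 25 = 27
27 = (3,3)_8 → 3² + 3² = 9 + 9 = 18
18 = (2,2)_8 → 2² + 2² = 4 + 4 = 8
8 = (1,0)_8 → 1² + 0² = 1 + 0 = 1  — reached 1.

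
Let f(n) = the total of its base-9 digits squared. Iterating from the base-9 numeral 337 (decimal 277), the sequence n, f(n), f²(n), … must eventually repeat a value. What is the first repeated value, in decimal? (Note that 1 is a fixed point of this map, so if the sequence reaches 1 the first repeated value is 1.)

277 = (3,3,7)_9 → 3² + 3² + 7² = 9 + 9 + 49 = 67
67 = (7,4)_9 → 7² + 4² = 49 + 16 = 65
65 = (7,2)_9 → 7² + 2² = 49 + 4 = 53
53 = (5,8)_9 → 5² + 8² = 25 + 64 = 89
89 = (1,0,8)_9 → 1² + 0² + 8² = 1 + 0 + 64 = 65  — 65 already appeared earlier.

65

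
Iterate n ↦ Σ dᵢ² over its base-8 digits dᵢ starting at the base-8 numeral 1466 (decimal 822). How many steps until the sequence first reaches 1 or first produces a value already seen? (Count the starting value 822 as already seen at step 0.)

6

822 = (1,4,6,6)_8 → 1² + 4² + 6² + 6² = 89
89 = (1,3,1)_8 → 1² + 3² + 1² = 11
11 = (1,3)_8 → 1² + 3² = 10
10 = (1,2)_8 → 1² + 2² = 5
5 = (5)_8 → 5² = 25
25 = (3,1)_8 → 3² + 1² = 10  — 10 repeats.
That took 6 steps.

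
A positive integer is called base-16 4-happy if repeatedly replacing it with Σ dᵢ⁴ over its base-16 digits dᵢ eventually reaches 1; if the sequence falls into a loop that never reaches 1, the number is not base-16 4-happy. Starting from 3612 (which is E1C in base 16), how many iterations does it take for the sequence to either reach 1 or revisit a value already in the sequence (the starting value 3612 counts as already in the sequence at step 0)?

14

3612 = (14,1,12)_16 → 14⁴ + 1⁴ + 12⁴ = 59153
59153 = (14,7,1,1)_16 → 14⁴ + 7⁴ + 1⁴ + 1⁴ = 40819
40819 = (9,15,7,3)_16 → 9⁴ + 15⁴ + 7⁴ + 3⁴ = 59668
59668 = (14,9,1,4)_16 → 14⁴ + 9⁴ + 1⁴ + 4⁴ = 45234
45234 = (11,0,11,2)_16 → 11⁴ + 0⁴ + 11⁴ + 2⁴ = 29298
29298 = (7,2,7,2)_16 → 7⁴ + 2⁴ + 7⁴ + 2⁴ = 4834
4834 = (1,2,14,2)_16 → 1⁴ + 2⁴ + 14⁴ + 2⁴ = 38449
38449 = (9,6,3,1)_16 → 9⁴ + 6⁴ + 3⁴ + 1⁴ = 7939
7939 = (1,15,0,3)_16 → 1⁴ + 15⁴ + 0⁴ + 3⁴ = 50707
50707 = (12,6,1,3)_16 → 12⁴ + 6⁴ + 1⁴ + 3⁴ = 22114
22114 = (5,6,6,2)_16 → 5⁴ + 6⁴ + 6⁴ + 2⁴ = 3233
3233 = (12,10,1)_16 → 12⁴ + 10⁴ + 1⁴ = 30737
30737 = (7,8,1,1)_16 → 7⁴ + 8⁴ + 1⁴ + 1⁴ = 6499
6499 = (1,9,6,3)_16 → 1⁴ + 9⁴ + 6⁴ + 3⁴ = 7939  — 7939 repeats.
That took 14 steps.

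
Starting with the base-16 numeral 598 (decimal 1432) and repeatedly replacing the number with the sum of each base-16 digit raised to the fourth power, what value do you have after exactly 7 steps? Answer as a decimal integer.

1432 = (5,9,8)_16 → 5⁴ + 9⁴ + 8⁴ = 625 + 6561 + 4096 = 11282
11282 = (2,12,1,2)_16 → 2⁴ + 12⁴ + 1⁴ + 2⁴ = 16 + 20736 + 1 + 16 = 20769
20769 = (5,1,2,1)_16 → 5⁴ + 1⁴ + 2⁴ + 1⁴ = 625 + 1 + 16 + 1 = 643
643 = (2,8,3)_16 → 2⁴ + 8⁴ + 3⁴ = 16 + 4096 + 81 = 4193
4193 = (1,0,6,1)_16 → 1⁴ + 0⁴ + 6⁴ + 1⁴ = 1 + 0 + 1296 + 1 = 1298
1298 = (5,1,2)_16 → 5⁴ + 1⁴ + 2⁴ = 625 + 1 + 16 = 642
642 = (2,8,2)_16 → 2⁴ + 8⁴ + 2⁴ = 16 + 4096 + 16 = 4128

4128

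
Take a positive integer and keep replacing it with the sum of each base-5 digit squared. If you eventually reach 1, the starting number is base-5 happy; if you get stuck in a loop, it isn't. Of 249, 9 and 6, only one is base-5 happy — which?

249: 249 → 49 → 33 → 11 → 5 → 1  — reaches 1 (base-5 happy)
9: 9 → 17 → 13 → 13  — repeats 13 (not base-5 happy)
6: 6 → 2 → 4 → 16 → 10 → 4  — repeats 4 (not base-5 happy)

249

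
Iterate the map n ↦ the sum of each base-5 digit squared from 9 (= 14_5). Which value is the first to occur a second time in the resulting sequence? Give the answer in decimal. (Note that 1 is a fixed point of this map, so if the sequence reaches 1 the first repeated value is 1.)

13

9 = (1,4)_5 → 1² + 4² = 17
17 = (3,2)_5 → 3² + 2² = 13
13 = (2,3)_5 → 2² + 3² = 13  — 13 already appeared earlier.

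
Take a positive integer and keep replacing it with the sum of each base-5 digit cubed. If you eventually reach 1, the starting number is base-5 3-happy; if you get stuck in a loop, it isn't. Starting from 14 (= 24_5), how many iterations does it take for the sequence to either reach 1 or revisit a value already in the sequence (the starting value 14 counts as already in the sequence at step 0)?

14 = (2,4)_5 → 2³ + 4³ = 8 + 64 = 72
72 = (2,4,2)_5 → 2³ + 4³ + 2³ = 8 + 64 + 8 = 80
80 = (3,1,0)_5 → 3³ + 1³ + 0³ = 27 + 1 + 0 = 28
28 = (1,0,3)_5 → 1³ + 0³ + 3³ = 1 + 0 + 27 = 28  — 28 repeats.
That took 4 steps.

4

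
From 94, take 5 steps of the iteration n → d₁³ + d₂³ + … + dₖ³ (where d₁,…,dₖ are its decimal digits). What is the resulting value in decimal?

94 → 9³ + 4³ = 793
793 → 7³ + 9³ + 3³ = 1099
1099 → 1³ + 0³ + 9³ + 9³ = 1459
1459 → 1³ + 4³ + 5³ + 9³ = 919
919 → 9³ + 1³ + 9³ = 1459

1459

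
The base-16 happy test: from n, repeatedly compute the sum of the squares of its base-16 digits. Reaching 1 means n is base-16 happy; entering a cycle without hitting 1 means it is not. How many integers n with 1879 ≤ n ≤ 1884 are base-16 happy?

1

1879: 1879 → 123 → 170 → 200 → 208 → 169 → 181 → 146 → 85 → 50 → 13 → 169  — not base-16 happy
1880: 1880 → 138 → 164 → 116 → 65 → 17 → 2 → 4 → 16 → 1  — base-16 happy
1881: 1881 → 155 → 202 → 244 → 241 → 226 → 200 → 208 → 169 → 181 → 146 → 85 → 50 → 13 → 169  — not base-16 happy
1882: 1882 → 174 → 296 → 69 → 41 → 85 → 50 → 13 → 169 → 181 → 146 → 85  — not base-16 happy
1883: 1883 → 195 → 153 → 162 → 104 → 100 → 52 → 25 → 82 → 29 → 170 → 200 → 208 → 169 → 181 → 146 → 85 → 50 → 13 → 169  — not base-16 happy
1884: 1884 → 218 → 269 → 170 → 200 → 208 → 169 → 181 → 146 → 85 → 50 → 13 → 169  — not base-16 happy
base-16 happy: 1880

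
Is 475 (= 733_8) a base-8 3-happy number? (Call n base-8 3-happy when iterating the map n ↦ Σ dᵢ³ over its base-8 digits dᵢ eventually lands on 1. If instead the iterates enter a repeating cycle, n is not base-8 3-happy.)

475 = (7,3,3)_8 → 7³ + 3³ + 3³ = 397
397 = (6,1,5)_8 → 6³ + 1³ + 5³ = 342
342 = (5,2,6)_8 → 5³ + 2³ + 6³ = 349
349 = (5,3,5)_8 → 5³ + 3³ + 5³ = 277
277 = (4,2,5)_8 → 4³ + 2³ + 5³ = 197
197 = (3,0,5)_8 → 3³ + 0³ + 5³ = 152
152 = (2,3,0)_8 → 2³ + 3³ + 0³ = 35
35 = (4,3)_8 → 4³ + 3³ = 91
91 = (1,3,3)_8 → 1³ + 3³ + 3³ = 55
55 = (6,7)_8 → 6³ + 7³ = 559
559 = (1,0,5,7)_8 → 1³ + 0³ + 5³ + 7³ = 469
469 = (7,2,5)_8 → 7³ + 2³ + 5³ = 476
476 = (7,3,4)_8 → 7³ + 3³ + 4³ = 434
434 = (6,6,2)_8 → 6³ + 6³ + 2³ = 440
440 = (6,7,0)_8 → 6³ + 7³ + 0³ = 559  — 559 already seen; the sequence cycles without reaching 1.

not base-8 3-happy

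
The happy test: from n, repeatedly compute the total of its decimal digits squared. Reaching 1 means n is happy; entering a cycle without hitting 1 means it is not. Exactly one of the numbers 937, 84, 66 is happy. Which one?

937: 937 → 139 → 91 → 82 → 68 → 100 → 1  — reaches 1 (happy)
84: 84 → 80 → 64 → 52 → 29 → 85 → 89 → 145 → 42 → 20 → 4 → 16 → 37 → 58 → 89  — repeats 89 (not happy)
66: 66 → 72 → 53 → 34 → 25 → 29 → 85 → 89 → 145 → 42 → 20 → 4 → 16 → 37 → 58 → 89  — repeats 89 (not happy)

937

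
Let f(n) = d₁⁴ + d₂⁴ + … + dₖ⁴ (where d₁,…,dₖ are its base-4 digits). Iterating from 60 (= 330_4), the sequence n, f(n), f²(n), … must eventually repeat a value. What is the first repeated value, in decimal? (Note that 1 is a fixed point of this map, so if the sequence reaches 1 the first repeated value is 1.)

60 = (3,3,0)_4 → 3⁴ + 3⁴ + 0⁴ = 81 + 81 + 0 = 162
162 = (2,2,0,2)_4 → 2⁴ + 2⁴ + 0⁴ + 2⁴ = 16 + 16 + 0 + 16 = 48
48 = (3,0,0)_4 → 3⁴ + 0⁴ + 0⁴ = 81 + 0 + 0 = 81
81 = (1,1,0,1)_4 → 1⁴ + 1⁴ + 0⁴ + 1⁴ = 1 + 1 + 0 + 1 = 3
3 = (3)_4 → 3⁴ = 81  — 81 already appeared earlier.

81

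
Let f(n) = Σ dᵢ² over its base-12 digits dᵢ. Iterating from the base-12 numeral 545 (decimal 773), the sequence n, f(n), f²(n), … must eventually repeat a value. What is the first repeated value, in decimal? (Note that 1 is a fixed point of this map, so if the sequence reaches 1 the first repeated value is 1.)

773 = (5,4,5)_12 → 5² + 4² + 5² = 25 + 16 + 25 = 66
66 = (5,6)_12 → 5² + 6² = 25 + 36 = 61
61 = (5,1)_12 → 5² + 1² = 25 + 1 = 26
26 = (2,2)_12 → 2² + 2² = 4 + 4 = 8
8 = (8)_12 → 8² = 64
64 = (5,4)_12 → 5² + 4² = 25 + 16 = 41
41 = (3,5)_12 → 3² + 5² = 9 + 25 = 34
34 = (2,10)_12 → 2² + 10² = 4 + 100 = 104
104 = (8,8)_12 → 8² + 8² = 64 + 64 = 128
128 = (10,8)_12 → 10² + 8² = 100 + 64 = 164
164 = (1,1,8)_12 → 1² + 1² + 8² = 1 + 1 + 64 = 66  — 66 already appeared earlier.

66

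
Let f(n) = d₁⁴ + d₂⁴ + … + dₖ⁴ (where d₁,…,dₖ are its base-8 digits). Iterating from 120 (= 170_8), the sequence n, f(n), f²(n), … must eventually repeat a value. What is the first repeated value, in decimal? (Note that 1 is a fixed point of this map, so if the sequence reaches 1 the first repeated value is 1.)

257

120 = (1,7,0)_8 → 1⁴ + 7⁴ + 0⁴ = 1 + 2401 + 0 = 2402
2402 = (4,5,4,2)_8 → 4⁴ + 5⁴ + 4⁴ + 2⁴ = 256 + 625 + 256 + 16 = 1153
1153 = (2,2,0,1)_8 → 2⁴ + 2⁴ + 0⁴ + 1⁴ = 16 + 16 + 0 + 1 = 33
33 = (4,1)_8 → 4⁴ + 1⁴ = 256 + 1 = 257
257 = (4,0,1)_8 → 4⁴ + 0⁴ + 1⁴ = 256 + 0 + 1 = 257  — 257 already appeared earlier.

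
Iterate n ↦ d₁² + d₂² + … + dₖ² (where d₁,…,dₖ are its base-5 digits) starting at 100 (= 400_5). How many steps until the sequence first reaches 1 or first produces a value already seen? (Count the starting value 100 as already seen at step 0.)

4

100 = (4,0,0)_5 → 4² + 0² + 0² = 16
16 = (3,1)_5 → 3² + 1² = 10
10 = (2,0)_5 → 2² + 0² = 4
4 = (4)_5 → 4² = 16  — 16 repeats.
That took 4 steps.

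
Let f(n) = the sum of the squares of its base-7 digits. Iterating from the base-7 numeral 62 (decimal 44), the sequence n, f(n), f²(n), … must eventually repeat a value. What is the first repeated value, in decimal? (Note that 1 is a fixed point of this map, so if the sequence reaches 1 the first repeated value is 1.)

44 = (6,2)_7 → 6² + 2² = 36 + 4 = 40
40 = (5,5)_7 → 5² + 5² = 25 + 25 = 50
50 = (1,0,1)_7 → 1² + 0² + 1² = 1 + 0 + 1 = 2
2 = (2)_7 → 2² = 4
4 = (4)_7 → 4² = 16
16 = (2,2)_7 → 2² + 2² = 4 + 4 = 8
8 = (1,1)_7 → 1² + 1² = 1 + 1 = 2  — 2 already appeared earlier.

2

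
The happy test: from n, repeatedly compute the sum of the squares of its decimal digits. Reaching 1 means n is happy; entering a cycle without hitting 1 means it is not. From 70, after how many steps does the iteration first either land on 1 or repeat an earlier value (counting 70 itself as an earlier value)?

70 → 49
49 → 97
97 → 130
130 → 10
10 → 1  — reached 1.
That took 5 steps.

5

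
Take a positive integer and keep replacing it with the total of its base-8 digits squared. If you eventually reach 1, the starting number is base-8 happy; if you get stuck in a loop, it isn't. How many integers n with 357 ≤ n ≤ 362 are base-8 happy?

1

357: 357 → 66 → 5 → 25 → 10 → 5  (repeats 5)
358: 358 → 77 → 27 → 18 → 8 → 1  (reaches 1)
359: 359 → 90 → 14 → 37 → 41 → 26 → 13 → 26  (repeats 26)
360: 360 → 50 → 40 → 25 → 10 → 5 → 25  (repeats 25)
361: 361 → 51 → 45 → 50 → 40 → 25 → 10 → 5 → 25  (repeats 25)
362: 362 → 54 → 72 → 2 → 4 → 16 → 4  (repeats 4)
base-8 happy: 358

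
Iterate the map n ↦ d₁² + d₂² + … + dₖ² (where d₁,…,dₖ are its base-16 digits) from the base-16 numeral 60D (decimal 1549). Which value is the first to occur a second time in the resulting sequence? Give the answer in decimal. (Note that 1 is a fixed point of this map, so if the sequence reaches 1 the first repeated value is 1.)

146

1549 = (6,0,13)_16 → 205
205 = (12,13)_16 → 313
313 = (1,3,9)_16 → 91
91 = (5,11)_16 → 146
146 = (9,2)_16 → 85
85 = (5,5)_16 → 50
50 = (3,2)_16 → 13
13 = (13)_16 → 169
169 = (10,9)_16 → 181
181 = (11,5)_16 → 146  — 146 already appeared earlier.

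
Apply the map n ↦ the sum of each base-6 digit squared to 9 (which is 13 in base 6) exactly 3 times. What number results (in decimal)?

9 = (1,3)_6 → 1² + 3² = 10
10 = (1,4)_6 → 1² + 4² = 17
17 = (2,5)_6 → 2² + 5² = 29

29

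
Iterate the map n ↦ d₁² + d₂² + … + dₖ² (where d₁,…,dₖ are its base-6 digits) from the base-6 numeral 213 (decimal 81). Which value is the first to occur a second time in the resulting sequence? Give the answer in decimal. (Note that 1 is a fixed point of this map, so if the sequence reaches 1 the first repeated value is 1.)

81 = (2,1,3)_6 → 2² + 1² + 3² = 4 + 1 + 9 = 14
14 = (2,2)_6 → 2² + 2² = 4 + 4 = 8
8 = (1,2)_6 → 1² + 2² = 1 + 4 = 5
5 = (5)_6 → 5² = 25
25 = (4,1)_6 → 4² + 1² = 16 + 1 = 17
17 = (2,5)_6 → 2² + 5² = 4 + 25 = 29
29 = (4,5)_6 → 4² + 5² = 16 + 25 = 41
41 = (1,0,5)_6 → 1² + 0² + 5² = 1 + 0 + 25 = 26
26 = (4,2)_6 → 4² + 2² = 16 + 4 = 20
20 = (3,2)_6 → 3² + 2² = 9 + 4 = 13
13 = (2,1)_6 → 2² + 1² = 4 + 1 = 5  — 5 already appeared earlier.

5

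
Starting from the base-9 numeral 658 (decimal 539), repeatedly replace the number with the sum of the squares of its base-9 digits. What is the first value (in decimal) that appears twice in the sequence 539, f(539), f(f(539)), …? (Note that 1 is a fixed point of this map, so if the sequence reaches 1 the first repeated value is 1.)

1

539 = (6,5,8)_9 → 6² + 5² + 8² = 36 + 25 + 64 = 125
125 = (1,4,8)_9 → 1² + 4² + 8² = 1 + 16 + 64 = 81
81 = (1,0,0)_9 → 1² + 0² + 0² = 1 + 0 + 0 = 1  — reached the fixed point 1.
1 → 1, so 1 is the first repeated value.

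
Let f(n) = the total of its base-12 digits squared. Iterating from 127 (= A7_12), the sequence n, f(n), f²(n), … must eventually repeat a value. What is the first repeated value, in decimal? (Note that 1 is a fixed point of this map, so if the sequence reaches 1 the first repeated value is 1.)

26

127 = (10,7)_12 → 10² + 7² = 149
149 = (1,0,5)_12 → 1² + 0² + 5² = 26
26 = (2,2)_12 → 2² + 2² = 8
8 = (8)_12 → 8² = 64
64 = (5,4)_12 → 5² + 4² = 41
41 = (3,5)_12 → 3² + 5² = 34
34 = (2,10)_12 → 2² + 10² = 104
104 = (8,8)_12 → 8² + 8² = 128
128 = (10,8)_12 → 10² + 8² = 164
164 = (1,1,8)_12 → 1² + 1² + 8² = 66
66 = (5,6)_12 → 5² + 6² = 61
61 = (5,1)_12 → 5² + 1² = 26  — 26 already appeared earlier.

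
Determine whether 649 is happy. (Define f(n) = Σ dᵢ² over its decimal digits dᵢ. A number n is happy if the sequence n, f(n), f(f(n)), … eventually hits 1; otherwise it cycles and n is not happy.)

649 → 6² + 4² + 9² = 36 + 16 + 81 = 133
133 → 1² + 3² + 3² = 1 + 9 + 9 = 19
19 → 1² + 9² = 1 + 81 = 82
82 → 8² + 2² = 64 + 4 = 68
68 → 6² + 8² = 36 + 64 = 100
100 → 1² + 0² + 0² = 1 + 0 + 0 = 1  — reached 1.

happy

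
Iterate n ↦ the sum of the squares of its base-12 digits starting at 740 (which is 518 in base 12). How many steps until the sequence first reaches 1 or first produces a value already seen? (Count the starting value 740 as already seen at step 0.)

6

740 = (5,1,8)_12 → 5² + 1² + 8² = 90
90 = (7,6)_12 → 7² + 6² = 85
85 = (7,1)_12 → 7² + 1² = 50
50 = (4,2)_12 → 4² + 2² = 20
20 = (1,8)_12 → 1² + 8² = 65
65 = (5,5)_12 → 5² + 5² = 50  — 50 repeats.
That took 6 steps.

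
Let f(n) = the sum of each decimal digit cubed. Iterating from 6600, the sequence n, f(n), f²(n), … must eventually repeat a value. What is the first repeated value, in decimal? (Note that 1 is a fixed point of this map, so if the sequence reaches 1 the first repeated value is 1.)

153

6600 → 6³ + 6³ + 0³ + 0³ = 432
432 → 4³ + 3³ + 2³ = 99
99 → 9³ + 9³ = 1458
1458 → 1³ + 4³ + 5³ + 8³ = 702
702 → 7³ + 0³ + 2³ = 351
351 → 3³ + 5³ + 1³ = 153
153 → 1³ + 5³ + 3³ = 153  — 153 already appeared earlier.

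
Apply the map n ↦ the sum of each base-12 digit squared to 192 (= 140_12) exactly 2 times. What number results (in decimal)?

192 = (1,4,0)_12 → 1² + 4² + 0² = 17
17 = (1,5)_12 → 1² + 5² = 26

26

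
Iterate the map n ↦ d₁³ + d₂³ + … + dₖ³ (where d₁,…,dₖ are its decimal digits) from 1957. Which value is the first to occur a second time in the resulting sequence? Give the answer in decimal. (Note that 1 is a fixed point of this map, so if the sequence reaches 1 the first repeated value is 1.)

1957 → 1³ + 9³ + 5³ + 7³ = 1198
1198 → 1³ + 1³ + 9³ + 8³ = 1243
1243 → 1³ + 2³ + 4³ + 3³ = 100
100 → 1³ + 0³ + 0³ = 1  — reached the fixed point 1.
1 → 1, so 1 is the first repeated value.

1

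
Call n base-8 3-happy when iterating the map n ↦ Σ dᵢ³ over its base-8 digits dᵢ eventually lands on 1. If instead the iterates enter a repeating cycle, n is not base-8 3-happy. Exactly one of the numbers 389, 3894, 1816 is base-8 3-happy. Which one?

389

389: 389 → 341 → 258 → 72 → 2 → 8 → 1  — reaches 1 (base-8 3-happy)
3894: 3894 → 839 → 469 → 476 → 434 → 440 → 559 → 469  — repeats 469 (not base-8 3-happy)
1816: 1816 → 118 → 433 → 433  — repeats 433 (not base-8 3-happy)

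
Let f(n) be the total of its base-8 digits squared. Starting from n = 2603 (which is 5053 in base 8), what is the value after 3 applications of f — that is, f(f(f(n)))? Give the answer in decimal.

2603 = (5,0,5,3)_8 → 5² + 0² + 5² + 3² = 25 + 0 + 25 + 9 = 59
59 = (7,3)_8 → 7² + 3² = 49 + 9 = 58
58 = (7,2)_8 → 7² + 2² = 49 + 4 = 53

53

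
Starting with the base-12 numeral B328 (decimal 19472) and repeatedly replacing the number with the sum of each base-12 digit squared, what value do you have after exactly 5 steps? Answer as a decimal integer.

104

19472 = (11,3,2,8)_12 → 11² + 3² + 2² + 8² = 198
198 = (1,4,6)_12 → 1² + 4² + 6² = 53
53 = (4,5)_12 → 4² + 5² = 41
41 = (3,5)_12 → 3² + 5² = 34
34 = (2,10)_12 → 2² + 10² = 104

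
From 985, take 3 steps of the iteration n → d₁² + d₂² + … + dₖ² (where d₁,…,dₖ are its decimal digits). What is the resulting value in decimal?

25

985 → 9² + 8² + 5² = 170
170 → 1² + 7² + 0² = 50
50 → 5² + 0² = 25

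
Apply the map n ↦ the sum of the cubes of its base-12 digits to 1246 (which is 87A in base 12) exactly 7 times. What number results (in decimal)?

1246 = (8,7,10)_12 → 8³ + 7³ + 10³ = 512 + 343 + 1000 = 1855
1855 = (1,0,10,7)_12 → 1³ + 0³ + 10³ + 7³ = 1 + 0 + 1000 + 343 = 1344
1344 = (9,4,0)_12 → 9³ + 4³ + 0³ = 729 + 64 + 0 = 793
793 = (5,6,1)_12 → 5³ + 6³ + 1³ = 125 + 216 + 1 = 342
342 = (2,4,6)_12 → 2³ + 4³ + 6³ = 8 + 64 + 216 = 288
288 = (2,0,0)_12 → 2³ + 0³ + 0³ = 8 + 0 + 0 = 8
8 = (8)_12 → 8³ = 512

512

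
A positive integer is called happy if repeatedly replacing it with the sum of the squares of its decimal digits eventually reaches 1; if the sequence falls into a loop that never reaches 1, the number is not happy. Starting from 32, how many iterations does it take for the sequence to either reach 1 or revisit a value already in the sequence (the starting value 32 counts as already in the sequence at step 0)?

3

32 → 3² + 2² = 9 + 4 = 13
13 → 1² + 3² = 1 + 9 = 10
10 → 1² + 0² = 1 + 0 = 1  — reached 1.
That took 3 steps.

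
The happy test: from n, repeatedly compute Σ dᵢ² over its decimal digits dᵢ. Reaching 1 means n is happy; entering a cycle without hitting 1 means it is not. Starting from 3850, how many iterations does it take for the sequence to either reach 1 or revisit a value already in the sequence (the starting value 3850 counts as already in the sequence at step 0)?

3850 → 3² + 8² + 5² + 0² = 9 + 64 + 25 + 0 = 98
98 → 9² + 8² = 81 + 64 = 145
145 → 1² + 4² + 5² = 1 + 16 + 25 = 42
42 → 4² + 2² = 16 + 4 = 20
20 → 2² + 0² = 4 + 0 = 4
4 → 4² = 16
16 → 1² + 6² = 1 + 36 = 37
37 → 3² + 7² = 9 + 49 = 58
58 → 5² + 8² = 25 + 64 = 89
89 → 8² + 9² = 64 + 81 = 145  — 145 repeats.
That took 10 steps.

10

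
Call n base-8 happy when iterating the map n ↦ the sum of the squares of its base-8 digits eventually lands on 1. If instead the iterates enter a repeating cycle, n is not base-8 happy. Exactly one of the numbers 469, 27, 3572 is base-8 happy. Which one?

469: 469 → 78 → 38 → 52 → 52  — repeats 52 (not base-8 happy)
27: 27 → 18 → 8 → 1  — reaches 1 (base-8 happy)
3572: 3572 → 137 → 6 → 36 → 32 → 16 → 4 → 16  — repeats 16 (not base-8 happy)

27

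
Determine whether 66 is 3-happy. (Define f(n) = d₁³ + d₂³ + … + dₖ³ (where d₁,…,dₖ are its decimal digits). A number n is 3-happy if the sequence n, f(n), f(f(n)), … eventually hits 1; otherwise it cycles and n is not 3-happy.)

66 → 6³ + 6³ = 432
432 → 4³ + 3³ + 2³ = 99
99 → 9³ + 9³ = 1458
1458 → 1³ + 4³ + 5³ + 8³ = 702
702 → 7³ + 0³ + 2³ = 351
351 → 3³ + 5³ + 1³ = 153
153 → 1³ + 5³ + 3³ = 153  — 153 already seen; the sequence cycles without reaching 1.

not 3-happy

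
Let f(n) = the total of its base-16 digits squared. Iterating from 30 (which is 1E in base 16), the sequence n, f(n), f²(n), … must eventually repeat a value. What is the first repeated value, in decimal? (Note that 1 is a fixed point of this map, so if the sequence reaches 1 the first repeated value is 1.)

169

30 = (1,14)_16 → 1² + 14² = 1 + 196 = 197
197 = (12,5)_16 → 12² + 5² = 144 + 25 = 169
169 = (10,9)_16 → 10² + 9² = 100 + 81 = 181
181 = (11,5)_16 → 11² + 5² = 121 + 25 = 146
146 = (9,2)_16 → 9² + 2² = 81 + 4 = 85
85 = (5,5)_16 → 5² + 5² = 25 + 25 = 50
50 = (3,2)_16 → 3² + 2² = 9 + 4 = 13
13 = (13)_16 → 13² = 169  — 169 already appeared earlier.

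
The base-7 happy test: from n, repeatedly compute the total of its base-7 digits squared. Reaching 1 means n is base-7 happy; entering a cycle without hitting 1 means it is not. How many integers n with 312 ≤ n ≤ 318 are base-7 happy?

312: 312 → 56 → 2 → 4 → 16 → 8 → 2  — not base-7 happy
313: 313 → 65 → 9 → 5 → 25 → 25  — not base-7 happy
314: 314 → 76 → 46 → 52 → 10 → 10  — not base-7 happy
315: 315 → 45 → 45  — not base-7 happy
316: 316 → 46 → 52 → 10 → 10  — not base-7 happy
317: 317 → 49 → 1  — base-7 happy
318: 318 → 54 → 26 → 34 → 52 → 10 → 10  — not base-7 happy
base-7 happy: 317

1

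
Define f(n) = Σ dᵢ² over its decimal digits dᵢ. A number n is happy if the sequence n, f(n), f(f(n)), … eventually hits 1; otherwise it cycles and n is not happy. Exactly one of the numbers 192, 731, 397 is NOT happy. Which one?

731

192: 192 → 86 → 100 → 1  — reaches 1 (happy)
731: 731 → 59 → 106 → 37 → 58 → 89 → 145 → 42 → 20 → 4 → 16 → 37  — repeats 37 (not happy)
397: 397 → 139 → 91 → 82 → 68 → 100 → 1  — reaches 1 (happy)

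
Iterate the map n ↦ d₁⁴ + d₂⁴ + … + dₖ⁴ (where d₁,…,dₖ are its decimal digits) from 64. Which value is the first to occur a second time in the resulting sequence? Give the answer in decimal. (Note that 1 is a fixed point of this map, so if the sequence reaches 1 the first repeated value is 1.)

8208

64 → 6⁴ + 4⁴ = 1552
1552 → 1⁴ + 5⁴ + 5⁴ + 2⁴ = 1267
1267 → 1⁴ + 2⁴ + 6⁴ + 7⁴ = 3714
3714 → 3⁴ + 7⁴ + 1⁴ + 4⁴ = 2739
2739 → 2⁴ + 7⁴ + 3⁴ + 9⁴ = 9059
9059 → 9⁴ + 0⁴ + 5⁴ + 9⁴ = 13747
13747 → 1⁴ + 3⁴ + 7⁴ + 4⁴ + 7⁴ = 5140
5140 → 5⁴ + 1⁴ + 4⁴ + 0⁴ = 882
882 → 8⁴ + 8⁴ + 2⁴ = 8208
8208 → 8⁴ + 2⁴ + 0⁴ + 8⁴ = 8208  — 8208 already appeared earlier.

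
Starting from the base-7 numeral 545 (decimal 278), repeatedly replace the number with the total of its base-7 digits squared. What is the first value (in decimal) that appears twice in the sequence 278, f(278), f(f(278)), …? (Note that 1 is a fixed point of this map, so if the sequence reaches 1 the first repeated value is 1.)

278 = (5,4,5)_7 → 66
66 = (1,2,3)_7 → 14
14 = (2,0)_7 → 4
4 = (4)_7 → 16
16 = (2,2)_7 → 8
8 = (1,1)_7 → 2
2 = (2)_7 → 4  — 4 already appeared earlier.

4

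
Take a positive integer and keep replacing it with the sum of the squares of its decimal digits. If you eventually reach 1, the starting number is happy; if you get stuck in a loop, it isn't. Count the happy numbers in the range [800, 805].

1

800: 800 → 64 → 52 → 29 → 85 → 89 → 145 → 42 → 20 → 4 → 16 → 37 → 58 → 89  — not happy
801: 801 → 65 → 61 → 37 → 58 → 89 → 145 → 42 → 20 → 4 → 16 → 37  — not happy
802: 802 → 68 → 100 → 1  — happy
803: 803 → 73 → 58 → 89 → 145 → 42 → 20 → 4 → 16 → 37 → 58  — not happy
804: 804 → 80 → 64 → 52 → 29 → 85 → 89 → 145 → 42 → 20 → 4 → 16 → 37 → 58 → 89  — not happy
805: 805 → 89 → 145 → 42 → 20 → 4 → 16 → 37 → 58 → 89  — not happy
happy: 802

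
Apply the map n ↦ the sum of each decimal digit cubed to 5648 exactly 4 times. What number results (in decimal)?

371

5648 → 5³ + 6³ + 4³ + 8³ = 917
917 → 9³ + 1³ + 7³ = 1073
1073 → 1³ + 0³ + 7³ + 3³ = 371
371 → 3³ + 7³ + 1³ = 371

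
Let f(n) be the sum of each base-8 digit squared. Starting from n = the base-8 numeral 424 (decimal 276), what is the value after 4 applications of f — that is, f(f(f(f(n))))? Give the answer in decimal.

276 = (4,2,4)_8 → 36
36 = (4,4)_8 → 32
32 = (4,0)_8 → 16
16 = (2,0)_8 → 4

4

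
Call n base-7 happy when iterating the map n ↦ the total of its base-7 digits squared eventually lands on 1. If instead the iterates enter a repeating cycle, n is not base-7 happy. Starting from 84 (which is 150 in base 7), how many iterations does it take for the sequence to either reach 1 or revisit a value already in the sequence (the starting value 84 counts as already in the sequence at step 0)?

5

84 = (1,5,0)_7 → 1² + 5² + 0² = 1 + 25 + 0 = 26
26 = (3,5)_7 → 3² + 5² = 9 + 25 = 34
34 = (4,6)_7 → 4² + 6² = 16 + 36 = 52
52 = (1,0,3)_7 → 1² + 0² + 3² = 1 + 0 + 9 = 10
10 = (1,3)_7 → 1² + 3² = 1 + 9 = 10  — 10 repeats.
That took 5 steps.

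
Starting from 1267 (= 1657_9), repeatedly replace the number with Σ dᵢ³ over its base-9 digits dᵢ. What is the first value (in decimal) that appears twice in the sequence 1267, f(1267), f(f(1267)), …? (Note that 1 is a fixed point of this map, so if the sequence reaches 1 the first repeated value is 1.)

1

1267 = (1,6,5,7)_9 → 1³ + 6³ + 5³ + 7³ = 1 + 216 + 125 + 343 = 685
685 = (8,4,1)_9 → 8³ + 4³ + 1³ = 512 + 64 + 1 = 577
577 = (7,1,1)_9 → 7³ + 1³ + 1³ = 343 + 1 + 1 = 345
345 = (4,2,3)_9 → 4³ + 2³ + 3³ = 64 + 8 + 27 = 99
99 = (1,2,0)_9 → 1³ + 2³ + 0³ = 1 + 8 + 0 = 9
9 = (1,0)_9 → 1³ + 0³ = 1 + 0 = 1  — reached the fixed point 1.
1 → 1, so 1 is the first repeated value.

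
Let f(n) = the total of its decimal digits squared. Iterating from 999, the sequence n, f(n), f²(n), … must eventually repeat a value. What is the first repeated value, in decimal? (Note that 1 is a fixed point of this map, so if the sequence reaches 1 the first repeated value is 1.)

999 → 9² + 9² + 9² = 81 + 81 + 81 = 243
243 → 2² + 4² + 3² = 4 + 16 + 9 = 29
29 → 2² + 9² = 4 + 81 = 85
85 → 8² + 5² = 64 + 25 = 89
89 → 8² + 9² = 64 + 81 = 145
145 → 1² + 4² + 5² = 1 + 16 + 25 = 42
42 → 4² + 2² = 16 + 4 = 20
20 → 2² + 0² = 4 + 0 = 4
4 → 4² = 16
16 → 1² + 6² = 1 + 36 = 37
37 → 3² + 7² = 9 + 49 = 58
58 → 5² + 8² = 25 + 64 = 89  — 89 already appeared earlier.

89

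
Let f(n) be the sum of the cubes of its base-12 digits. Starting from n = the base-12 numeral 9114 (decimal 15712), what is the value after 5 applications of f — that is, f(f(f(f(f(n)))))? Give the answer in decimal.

15712 = (9,1,1,4)_12 → 795
795 = (5,6,3)_12 → 368
368 = (2,6,8)_12 → 736
736 = (5,1,4)_12 → 190
190 = (1,3,10)_12 → 1028

1028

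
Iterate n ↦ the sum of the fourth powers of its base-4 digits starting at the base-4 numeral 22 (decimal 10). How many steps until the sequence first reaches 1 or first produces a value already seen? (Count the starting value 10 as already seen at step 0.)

10 = (2,2)_4 → 2⁴ + 2⁴ = 32
32 = (2,0,0)_4 → 2⁴ + 0⁴ + 0⁴ = 16
16 = (1,0,0)_4 → 1⁴ + 0⁴ + 0⁴ = 1  — reached 1.
That took 3 steps.

3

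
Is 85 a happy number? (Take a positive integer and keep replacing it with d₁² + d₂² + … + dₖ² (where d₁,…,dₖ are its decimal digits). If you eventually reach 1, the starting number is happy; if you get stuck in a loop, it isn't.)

85 → 8² + 5² = 64 + 25 = 89
89 → 8² + 9² = 64 + 81 = 145
145 → 1² + 4² + 5² = 1 + 16 + 25 = 42
42 → 4² + 2² = 16 + 4 = 20
20 → 2² + 0² = 4 + 0 = 4
4 → 4² = 16
16 → 1² + 6² = 1 + 36 = 37
37 → 3² + 7² = 9 + 49 = 58
58 → 5² + 8² = 25 + 64 = 89  — 89 already seen; the sequence cycles without reaching 1.

not happy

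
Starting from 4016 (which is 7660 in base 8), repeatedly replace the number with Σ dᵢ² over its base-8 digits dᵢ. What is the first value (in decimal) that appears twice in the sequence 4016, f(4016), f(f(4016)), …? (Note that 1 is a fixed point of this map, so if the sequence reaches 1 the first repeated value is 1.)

25

4016 = (7,6,6,0)_8 → 121
121 = (1,7,1)_8 → 51
51 = (6,3)_8 → 45
45 = (5,5)_8 → 50
50 = (6,2)_8 → 40
40 = (5,0)_8 → 25
25 = (3,1)_8 → 10
10 = (1,2)_8 → 5
5 = (5)_8 → 25  — 25 already appeared earlier.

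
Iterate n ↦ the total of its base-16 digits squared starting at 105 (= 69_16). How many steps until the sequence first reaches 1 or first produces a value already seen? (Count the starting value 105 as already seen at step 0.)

9

105 = (6,9)_16 → 117
117 = (7,5)_16 → 74
74 = (4,10)_16 → 116
116 = (7,4)_16 → 65
65 = (4,1)_16 → 17
17 = (1,1)_16 → 2
2 = (2)_16 → 4
4 = (4)_16 → 16
16 = (1,0)_16 → 1  — reached 1.
That took 9 steps.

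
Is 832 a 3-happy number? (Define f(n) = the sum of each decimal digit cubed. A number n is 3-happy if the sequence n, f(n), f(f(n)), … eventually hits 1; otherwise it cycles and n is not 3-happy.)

832 → 547
547 → 532
532 → 160
160 → 217
217 → 352
352 → 160  — 160 already seen; the sequence cycles without reaching 1.

not 3-happy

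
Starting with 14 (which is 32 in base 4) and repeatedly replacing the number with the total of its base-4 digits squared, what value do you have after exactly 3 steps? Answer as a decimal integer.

8

14 = (3,2)_4 → 3² + 2² = 13
13 = (3,1)_4 → 3² + 1² = 10
10 = (2,2)_4 → 2² + 2² = 8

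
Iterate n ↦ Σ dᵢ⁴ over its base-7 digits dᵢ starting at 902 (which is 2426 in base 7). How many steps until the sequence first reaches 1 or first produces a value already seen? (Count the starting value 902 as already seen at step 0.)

902 = (2,4,2,6)_7 → 2⁴ + 4⁴ + 2⁴ + 6⁴ = 1584
1584 = (4,4,2,2)_7 → 4⁴ + 4⁴ + 2⁴ + 2⁴ = 544
544 = (1,4,0,5)_7 → 1⁴ + 4⁴ + 0⁴ + 5⁴ = 882
882 = (2,4,0,0)_7 → 2⁴ + 4⁴ + 0⁴ + 0⁴ = 272
272 = (5,3,6)_7 → 5⁴ + 3⁴ + 6⁴ = 2002
2002 = (5,5,6,0)_7 → 5⁴ + 5⁴ + 6⁴ + 0⁴ = 2546
2546 = (1,0,2,6,5)_7 → 1⁴ + 0⁴ + 2⁴ + 6⁴ + 5⁴ = 1938
1938 = (5,4,3,6)_7 → 5⁴ + 4⁴ + 3⁴ + 6⁴ = 2258
2258 = (6,4,0,4)_7 → 6⁴ + 4⁴ + 0⁴ + 4⁴ = 1808
1808 = (5,1,6,2)_7 → 5⁴ + 1⁴ + 6⁴ + 2⁴ = 1938  — 1938 repeats.
That took 10 steps.

10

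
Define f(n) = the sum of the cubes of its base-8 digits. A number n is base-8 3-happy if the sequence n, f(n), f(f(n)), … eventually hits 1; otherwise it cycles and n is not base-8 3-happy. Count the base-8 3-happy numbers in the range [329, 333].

1

329: 329 → 127 → 687 → 477 → 495 → 811 → 217 → 55 → 559 → 469 → 476 → 434 → 440 → 559  — not base-8 3-happy
330: 330 → 134 → 224 → 91 → 55 → 559 → 469 → 476 → 434 → 440 → 559  — not base-8 3-happy
331: 331 → 153 → 36 → 128 → 8 → 1  — base-8 3-happy
332: 332 → 190 → 567 → 560 → 217 → 55 → 559 → 469 → 476 → 434 → 440 → 559  — not base-8 3-happy
333: 333 → 251 → 397 → 342 → 349 → 277 → 197 → 152 → 35 → 91 → 55 → 559 → 469 → 476 → 434 → 440 → 559  — not base-8 3-happy
base-8 3-happy: 331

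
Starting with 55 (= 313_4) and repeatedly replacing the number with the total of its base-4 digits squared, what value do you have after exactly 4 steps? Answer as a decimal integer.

4

55 = (3,1,3)_4 → 3² + 1² + 3² = 19
19 = (1,0,3)_4 → 1² + 0² + 3² = 10
10 = (2,2)_4 → 2² + 2² = 8
8 = (2,0)_4 → 2² + 0² = 4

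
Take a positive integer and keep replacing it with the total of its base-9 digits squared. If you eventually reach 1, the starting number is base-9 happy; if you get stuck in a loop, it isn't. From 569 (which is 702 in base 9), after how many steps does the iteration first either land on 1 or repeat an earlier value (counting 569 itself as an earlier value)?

569 = (7,0,2)_9 → 7² + 0² + 2² = 53
53 = (5,8)_9 → 5² + 8² = 89
89 = (1,0,8)_9 → 1² + 0² + 8² = 65
65 = (7,2)_9 → 7² + 2² = 53  — 53 repeats.
That took 4 steps.

4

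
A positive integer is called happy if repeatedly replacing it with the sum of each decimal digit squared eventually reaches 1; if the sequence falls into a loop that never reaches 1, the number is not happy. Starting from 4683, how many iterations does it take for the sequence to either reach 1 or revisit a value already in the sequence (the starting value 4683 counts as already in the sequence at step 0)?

4683 → 4² + 6² + 8² + 3² = 16 + 36 + 64 + 9 = 125
125 → 1² + 2² + 5² = 1 + 4 + 25 = 30
30 → 3² + 0² = 9 + 0 = 9
9 → 9² = 81
81 → 8² + 1² = 64 + 1 = 65
65 → 6² + 5² = 36 + 25 = 61
61 → 6² + 1² = 36 + 1 = 37
37 → 3² + 7² = 9 + 49 = 58
58 → 5² + 8² = 25 + 64 = 89
89 → 8² + 9² = 64 + 81 = 145
145 → 1² + 4² + 5² = 1 + 16 + 25 = 42
42 → 4² + 2² = 16 + 4 = 20
20 → 2² + 0² = 4 + 0 = 4
4 → 4² = 16
16 → 1² + 6² = 1 + 36 = 37  — 37 repeats.
That took 15 steps.

15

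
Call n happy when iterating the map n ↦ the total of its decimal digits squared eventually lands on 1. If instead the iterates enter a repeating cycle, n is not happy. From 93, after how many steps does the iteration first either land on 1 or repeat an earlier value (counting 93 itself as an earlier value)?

93 → 9² + 3² = 90
90 → 9² + 0² = 81
81 → 8² + 1² = 65
65 → 6² + 5² = 61
61 → 6² + 1² = 37
37 → 3² + 7² = 58
58 → 5² + 8² = 89
89 → 8² + 9² = 145
145 → 1² + 4² + 5² = 42
42 → 4² + 2² = 20
20 → 2² + 0² = 4
4 → 4² = 16
16 → 1² + 6² = 37  — 37 repeats.
That took 13 steps.

13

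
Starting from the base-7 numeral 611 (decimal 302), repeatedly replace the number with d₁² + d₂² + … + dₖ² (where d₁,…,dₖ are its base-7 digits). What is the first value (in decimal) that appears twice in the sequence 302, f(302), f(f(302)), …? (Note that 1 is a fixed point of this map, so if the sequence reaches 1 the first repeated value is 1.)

302 = (6,1,1)_7 → 6² + 1² + 1² = 38
38 = (5,3)_7 → 5² + 3² = 34
34 = (4,6)_7 → 4² + 6² = 52
52 = (1,0,3)_7 → 1² + 0² + 3² = 10
10 = (1,3)_7 → 1² + 3² = 10  — 10 already appeared earlier.

10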